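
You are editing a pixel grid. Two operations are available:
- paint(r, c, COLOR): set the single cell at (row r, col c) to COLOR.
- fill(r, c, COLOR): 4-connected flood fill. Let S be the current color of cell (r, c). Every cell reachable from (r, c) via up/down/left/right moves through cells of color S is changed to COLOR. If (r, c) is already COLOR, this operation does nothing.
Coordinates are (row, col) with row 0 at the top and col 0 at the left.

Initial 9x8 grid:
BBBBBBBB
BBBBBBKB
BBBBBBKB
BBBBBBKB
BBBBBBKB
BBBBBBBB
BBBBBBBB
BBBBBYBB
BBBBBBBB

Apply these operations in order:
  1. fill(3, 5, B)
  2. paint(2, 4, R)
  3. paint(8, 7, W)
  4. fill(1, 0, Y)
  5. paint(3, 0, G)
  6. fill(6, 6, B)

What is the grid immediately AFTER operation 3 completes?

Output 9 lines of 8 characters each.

After op 1 fill(3,5,B) [0 cells changed]:
BBBBBBBB
BBBBBBKB
BBBBBBKB
BBBBBBKB
BBBBBBKB
BBBBBBBB
BBBBBBBB
BBBBBYBB
BBBBBBBB
After op 2 paint(2,4,R):
BBBBBBBB
BBBBBBKB
BBBBRBKB
BBBBBBKB
BBBBBBKB
BBBBBBBB
BBBBBBBB
BBBBBYBB
BBBBBBBB
After op 3 paint(8,7,W):
BBBBBBBB
BBBBBBKB
BBBBRBKB
BBBBBBKB
BBBBBBKB
BBBBBBBB
BBBBBBBB
BBBBBYBB
BBBBBBBW

Answer: BBBBBBBB
BBBBBBKB
BBBBRBKB
BBBBBBKB
BBBBBBKB
BBBBBBBB
BBBBBBBB
BBBBBYBB
BBBBBBBW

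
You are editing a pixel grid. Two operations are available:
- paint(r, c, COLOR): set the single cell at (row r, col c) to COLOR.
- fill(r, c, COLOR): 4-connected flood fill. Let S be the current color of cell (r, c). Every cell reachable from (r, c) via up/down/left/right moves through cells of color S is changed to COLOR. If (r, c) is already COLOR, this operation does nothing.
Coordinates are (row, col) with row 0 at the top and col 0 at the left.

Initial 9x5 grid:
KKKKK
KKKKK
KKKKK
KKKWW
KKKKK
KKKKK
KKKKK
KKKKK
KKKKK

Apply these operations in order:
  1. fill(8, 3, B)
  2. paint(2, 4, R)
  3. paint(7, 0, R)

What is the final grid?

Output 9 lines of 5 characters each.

Answer: BBBBB
BBBBB
BBBBR
BBBWW
BBBBB
BBBBB
BBBBB
RBBBB
BBBBB

Derivation:
After op 1 fill(8,3,B) [43 cells changed]:
BBBBB
BBBBB
BBBBB
BBBWW
BBBBB
BBBBB
BBBBB
BBBBB
BBBBB
After op 2 paint(2,4,R):
BBBBB
BBBBB
BBBBR
BBBWW
BBBBB
BBBBB
BBBBB
BBBBB
BBBBB
After op 3 paint(7,0,R):
BBBBB
BBBBB
BBBBR
BBBWW
BBBBB
BBBBB
BBBBB
RBBBB
BBBBB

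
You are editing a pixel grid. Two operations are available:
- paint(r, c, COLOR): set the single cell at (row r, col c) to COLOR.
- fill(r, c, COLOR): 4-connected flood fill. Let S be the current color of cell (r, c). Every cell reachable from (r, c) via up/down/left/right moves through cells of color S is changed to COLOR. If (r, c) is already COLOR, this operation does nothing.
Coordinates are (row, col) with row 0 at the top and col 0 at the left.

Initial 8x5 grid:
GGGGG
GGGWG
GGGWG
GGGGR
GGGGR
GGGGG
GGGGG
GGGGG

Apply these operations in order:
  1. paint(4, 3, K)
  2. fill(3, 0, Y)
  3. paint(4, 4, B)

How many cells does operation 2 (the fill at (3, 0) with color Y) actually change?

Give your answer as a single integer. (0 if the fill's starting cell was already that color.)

After op 1 paint(4,3,K):
GGGGG
GGGWG
GGGWG
GGGGR
GGGKR
GGGGG
GGGGG
GGGGG
After op 2 fill(3,0,Y) [35 cells changed]:
YYYYY
YYYWY
YYYWY
YYYYR
YYYKR
YYYYY
YYYYY
YYYYY

Answer: 35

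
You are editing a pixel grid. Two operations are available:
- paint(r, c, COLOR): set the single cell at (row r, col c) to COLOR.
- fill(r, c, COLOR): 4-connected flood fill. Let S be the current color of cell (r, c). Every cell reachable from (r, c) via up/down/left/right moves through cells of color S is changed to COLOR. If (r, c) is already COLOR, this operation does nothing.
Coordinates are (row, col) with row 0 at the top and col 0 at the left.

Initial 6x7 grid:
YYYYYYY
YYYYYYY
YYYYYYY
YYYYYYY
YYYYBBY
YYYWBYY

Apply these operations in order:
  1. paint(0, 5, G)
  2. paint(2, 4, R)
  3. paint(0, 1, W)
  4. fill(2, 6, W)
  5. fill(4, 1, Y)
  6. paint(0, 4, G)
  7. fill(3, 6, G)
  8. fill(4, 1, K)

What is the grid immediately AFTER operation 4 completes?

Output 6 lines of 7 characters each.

After op 1 paint(0,5,G):
YYYYYGY
YYYYYYY
YYYYYYY
YYYYYYY
YYYYBBY
YYYWBYY
After op 2 paint(2,4,R):
YYYYYGY
YYYYYYY
YYYYRYY
YYYYYYY
YYYYBBY
YYYWBYY
After op 3 paint(0,1,W):
YWYYYGY
YYYYYYY
YYYYRYY
YYYYYYY
YYYYBBY
YYYWBYY
After op 4 fill(2,6,W) [35 cells changed]:
WWWWWGW
WWWWWWW
WWWWRWW
WWWWWWW
WWWWBBW
WWWWBWW

Answer: WWWWWGW
WWWWWWW
WWWWRWW
WWWWWWW
WWWWBBW
WWWWBWW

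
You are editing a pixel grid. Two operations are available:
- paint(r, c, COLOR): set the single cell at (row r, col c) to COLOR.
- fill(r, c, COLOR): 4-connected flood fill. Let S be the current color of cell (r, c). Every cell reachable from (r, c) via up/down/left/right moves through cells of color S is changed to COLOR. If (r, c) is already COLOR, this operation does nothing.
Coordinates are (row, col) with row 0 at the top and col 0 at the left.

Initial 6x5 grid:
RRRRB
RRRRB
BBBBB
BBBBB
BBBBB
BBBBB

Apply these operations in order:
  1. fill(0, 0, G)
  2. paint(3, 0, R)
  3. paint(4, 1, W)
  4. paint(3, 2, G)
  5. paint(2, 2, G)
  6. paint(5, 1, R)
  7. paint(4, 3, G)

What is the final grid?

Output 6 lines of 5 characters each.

After op 1 fill(0,0,G) [8 cells changed]:
GGGGB
GGGGB
BBBBB
BBBBB
BBBBB
BBBBB
After op 2 paint(3,0,R):
GGGGB
GGGGB
BBBBB
RBBBB
BBBBB
BBBBB
After op 3 paint(4,1,W):
GGGGB
GGGGB
BBBBB
RBBBB
BWBBB
BBBBB
After op 4 paint(3,2,G):
GGGGB
GGGGB
BBBBB
RBGBB
BWBBB
BBBBB
After op 5 paint(2,2,G):
GGGGB
GGGGB
BBGBB
RBGBB
BWBBB
BBBBB
After op 6 paint(5,1,R):
GGGGB
GGGGB
BBGBB
RBGBB
BWBBB
BRBBB
After op 7 paint(4,3,G):
GGGGB
GGGGB
BBGBB
RBGBB
BWBGB
BRBBB

Answer: GGGGB
GGGGB
BBGBB
RBGBB
BWBGB
BRBBB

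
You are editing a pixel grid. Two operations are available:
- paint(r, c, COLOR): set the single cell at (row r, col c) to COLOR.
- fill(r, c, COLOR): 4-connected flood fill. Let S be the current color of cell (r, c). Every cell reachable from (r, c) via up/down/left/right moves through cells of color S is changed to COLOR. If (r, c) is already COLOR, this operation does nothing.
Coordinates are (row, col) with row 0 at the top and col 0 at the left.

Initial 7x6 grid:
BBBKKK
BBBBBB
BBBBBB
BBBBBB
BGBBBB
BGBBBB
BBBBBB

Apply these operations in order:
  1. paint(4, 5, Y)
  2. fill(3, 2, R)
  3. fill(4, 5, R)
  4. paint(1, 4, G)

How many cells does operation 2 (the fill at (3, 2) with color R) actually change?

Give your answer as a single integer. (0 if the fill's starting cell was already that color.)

Answer: 36

Derivation:
After op 1 paint(4,5,Y):
BBBKKK
BBBBBB
BBBBBB
BBBBBB
BGBBBY
BGBBBB
BBBBBB
After op 2 fill(3,2,R) [36 cells changed]:
RRRKKK
RRRRRR
RRRRRR
RRRRRR
RGRRRY
RGRRRR
RRRRRR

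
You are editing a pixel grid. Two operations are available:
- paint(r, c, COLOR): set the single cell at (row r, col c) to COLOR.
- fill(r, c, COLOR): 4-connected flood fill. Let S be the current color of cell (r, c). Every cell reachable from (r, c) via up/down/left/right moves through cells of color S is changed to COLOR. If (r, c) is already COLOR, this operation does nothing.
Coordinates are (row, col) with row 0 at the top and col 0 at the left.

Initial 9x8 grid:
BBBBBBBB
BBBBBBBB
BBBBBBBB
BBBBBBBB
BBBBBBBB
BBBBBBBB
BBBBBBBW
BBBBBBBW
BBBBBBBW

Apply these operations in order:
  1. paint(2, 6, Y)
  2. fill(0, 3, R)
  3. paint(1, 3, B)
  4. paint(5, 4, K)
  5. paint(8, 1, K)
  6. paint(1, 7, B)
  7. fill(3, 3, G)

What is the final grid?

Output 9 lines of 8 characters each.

After op 1 paint(2,6,Y):
BBBBBBBB
BBBBBBBB
BBBBBBYB
BBBBBBBB
BBBBBBBB
BBBBBBBB
BBBBBBBW
BBBBBBBW
BBBBBBBW
After op 2 fill(0,3,R) [68 cells changed]:
RRRRRRRR
RRRRRRRR
RRRRRRYR
RRRRRRRR
RRRRRRRR
RRRRRRRR
RRRRRRRW
RRRRRRRW
RRRRRRRW
After op 3 paint(1,3,B):
RRRRRRRR
RRRBRRRR
RRRRRRYR
RRRRRRRR
RRRRRRRR
RRRRRRRR
RRRRRRRW
RRRRRRRW
RRRRRRRW
After op 4 paint(5,4,K):
RRRRRRRR
RRRBRRRR
RRRRRRYR
RRRRRRRR
RRRRRRRR
RRRRKRRR
RRRRRRRW
RRRRRRRW
RRRRRRRW
After op 5 paint(8,1,K):
RRRRRRRR
RRRBRRRR
RRRRRRYR
RRRRRRRR
RRRRRRRR
RRRRKRRR
RRRRRRRW
RRRRRRRW
RKRRRRRW
After op 6 paint(1,7,B):
RRRRRRRR
RRRBRRRB
RRRRRRYR
RRRRRRRR
RRRRRRRR
RRRRKRRR
RRRRRRRW
RRRRRRRW
RKRRRRRW
After op 7 fill(3,3,G) [64 cells changed]:
GGGGGGGG
GGGBGGGB
GGGGGGYG
GGGGGGGG
GGGGGGGG
GGGGKGGG
GGGGGGGW
GGGGGGGW
GKGGGGGW

Answer: GGGGGGGG
GGGBGGGB
GGGGGGYG
GGGGGGGG
GGGGGGGG
GGGGKGGG
GGGGGGGW
GGGGGGGW
GKGGGGGW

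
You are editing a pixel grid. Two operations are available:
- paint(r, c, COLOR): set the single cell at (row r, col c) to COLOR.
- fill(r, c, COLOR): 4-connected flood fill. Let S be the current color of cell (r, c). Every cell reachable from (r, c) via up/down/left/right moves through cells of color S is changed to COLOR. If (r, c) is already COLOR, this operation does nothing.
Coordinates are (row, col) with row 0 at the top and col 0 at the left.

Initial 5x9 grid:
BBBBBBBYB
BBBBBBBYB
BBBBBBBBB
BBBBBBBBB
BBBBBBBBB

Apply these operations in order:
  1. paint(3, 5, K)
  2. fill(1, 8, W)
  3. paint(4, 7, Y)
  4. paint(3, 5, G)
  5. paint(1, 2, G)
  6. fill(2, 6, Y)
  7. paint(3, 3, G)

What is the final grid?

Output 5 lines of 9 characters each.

After op 1 paint(3,5,K):
BBBBBBBYB
BBBBBBBYB
BBBBBBBBB
BBBBBKBBB
BBBBBBBBB
After op 2 fill(1,8,W) [42 cells changed]:
WWWWWWWYW
WWWWWWWYW
WWWWWWWWW
WWWWWKWWW
WWWWWWWWW
After op 3 paint(4,7,Y):
WWWWWWWYW
WWWWWWWYW
WWWWWWWWW
WWWWWKWWW
WWWWWWWYW
After op 4 paint(3,5,G):
WWWWWWWYW
WWWWWWWYW
WWWWWWWWW
WWWWWGWWW
WWWWWWWYW
After op 5 paint(1,2,G):
WWWWWWWYW
WWGWWWWYW
WWWWWWWWW
WWWWWGWWW
WWWWWWWYW
After op 6 fill(2,6,Y) [40 cells changed]:
YYYYYYYYY
YYGYYYYYY
YYYYYYYYY
YYYYYGYYY
YYYYYYYYY
After op 7 paint(3,3,G):
YYYYYYYYY
YYGYYYYYY
YYYYYYYYY
YYYGYGYYY
YYYYYYYYY

Answer: YYYYYYYYY
YYGYYYYYY
YYYYYYYYY
YYYGYGYYY
YYYYYYYYY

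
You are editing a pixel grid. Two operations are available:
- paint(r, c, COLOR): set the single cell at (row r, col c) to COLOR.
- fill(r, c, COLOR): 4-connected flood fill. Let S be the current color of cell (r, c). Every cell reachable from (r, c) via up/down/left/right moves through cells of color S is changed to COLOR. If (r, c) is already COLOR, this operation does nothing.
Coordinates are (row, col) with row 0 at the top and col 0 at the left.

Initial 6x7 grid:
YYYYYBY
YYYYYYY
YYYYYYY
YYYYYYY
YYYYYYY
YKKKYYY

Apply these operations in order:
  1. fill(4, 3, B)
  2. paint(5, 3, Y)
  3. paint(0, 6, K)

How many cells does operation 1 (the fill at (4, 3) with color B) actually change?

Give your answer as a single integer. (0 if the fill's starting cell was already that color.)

After op 1 fill(4,3,B) [38 cells changed]:
BBBBBBB
BBBBBBB
BBBBBBB
BBBBBBB
BBBBBBB
BKKKBBB

Answer: 38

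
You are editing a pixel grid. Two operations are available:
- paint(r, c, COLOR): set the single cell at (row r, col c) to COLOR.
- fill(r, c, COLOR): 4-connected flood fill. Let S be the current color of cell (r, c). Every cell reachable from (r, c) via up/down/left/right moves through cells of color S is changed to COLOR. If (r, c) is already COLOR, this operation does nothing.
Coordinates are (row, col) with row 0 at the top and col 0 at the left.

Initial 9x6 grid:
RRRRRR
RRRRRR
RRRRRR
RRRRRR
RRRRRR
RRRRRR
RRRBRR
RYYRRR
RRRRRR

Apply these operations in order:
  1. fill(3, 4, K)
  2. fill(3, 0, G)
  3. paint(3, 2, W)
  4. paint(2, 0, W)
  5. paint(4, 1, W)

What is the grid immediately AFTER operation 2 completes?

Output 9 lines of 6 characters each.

Answer: GGGGGG
GGGGGG
GGGGGG
GGGGGG
GGGGGG
GGGGGG
GGGBGG
GYYGGG
GGGGGG

Derivation:
After op 1 fill(3,4,K) [51 cells changed]:
KKKKKK
KKKKKK
KKKKKK
KKKKKK
KKKKKK
KKKKKK
KKKBKK
KYYKKK
KKKKKK
After op 2 fill(3,0,G) [51 cells changed]:
GGGGGG
GGGGGG
GGGGGG
GGGGGG
GGGGGG
GGGGGG
GGGBGG
GYYGGG
GGGGGG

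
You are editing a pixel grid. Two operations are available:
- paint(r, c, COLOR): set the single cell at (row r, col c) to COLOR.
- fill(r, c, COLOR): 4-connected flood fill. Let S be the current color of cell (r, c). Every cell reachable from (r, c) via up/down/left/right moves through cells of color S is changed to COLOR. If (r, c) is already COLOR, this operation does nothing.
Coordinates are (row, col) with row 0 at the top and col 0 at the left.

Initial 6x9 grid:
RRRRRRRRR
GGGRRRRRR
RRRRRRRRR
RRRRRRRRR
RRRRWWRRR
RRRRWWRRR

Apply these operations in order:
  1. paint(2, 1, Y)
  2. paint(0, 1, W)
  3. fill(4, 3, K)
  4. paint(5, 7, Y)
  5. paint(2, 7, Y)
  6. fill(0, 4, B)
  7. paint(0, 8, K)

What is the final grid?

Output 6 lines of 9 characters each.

After op 1 paint(2,1,Y):
RRRRRRRRR
GGGRRRRRR
RYRRRRRRR
RRRRRRRRR
RRRRWWRRR
RRRRWWRRR
After op 2 paint(0,1,W):
RWRRRRRRR
GGGRRRRRR
RYRRRRRRR
RRRRRRRRR
RRRRWWRRR
RRRRWWRRR
After op 3 fill(4,3,K) [44 cells changed]:
RWKKKKKKK
GGGKKKKKK
KYKKKKKKK
KKKKKKKKK
KKKKWWKKK
KKKKWWKKK
After op 4 paint(5,7,Y):
RWKKKKKKK
GGGKKKKKK
KYKKKKKKK
KKKKKKKKK
KKKKWWKKK
KKKKWWKYK
After op 5 paint(2,7,Y):
RWKKKKKKK
GGGKKKKKK
KYKKKKKYK
KKKKKKKKK
KKKKWWKKK
KKKKWWKYK
After op 6 fill(0,4,B) [42 cells changed]:
RWBBBBBBB
GGGBBBBBB
BYBBBBBYB
BBBBBBBBB
BBBBWWBBB
BBBBWWBYB
After op 7 paint(0,8,K):
RWBBBBBBK
GGGBBBBBB
BYBBBBBYB
BBBBBBBBB
BBBBWWBBB
BBBBWWBYB

Answer: RWBBBBBBK
GGGBBBBBB
BYBBBBBYB
BBBBBBBBB
BBBBWWBBB
BBBBWWBYB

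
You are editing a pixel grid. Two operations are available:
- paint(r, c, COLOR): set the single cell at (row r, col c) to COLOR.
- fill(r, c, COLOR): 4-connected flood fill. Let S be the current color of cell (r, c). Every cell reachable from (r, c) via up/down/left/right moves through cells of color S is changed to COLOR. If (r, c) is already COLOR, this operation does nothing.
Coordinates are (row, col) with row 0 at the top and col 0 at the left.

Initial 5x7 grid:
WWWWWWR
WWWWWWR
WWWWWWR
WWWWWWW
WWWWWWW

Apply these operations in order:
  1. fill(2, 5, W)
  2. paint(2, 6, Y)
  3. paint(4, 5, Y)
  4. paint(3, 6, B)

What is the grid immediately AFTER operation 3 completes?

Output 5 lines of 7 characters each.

Answer: WWWWWWR
WWWWWWR
WWWWWWY
WWWWWWW
WWWWWYW

Derivation:
After op 1 fill(2,5,W) [0 cells changed]:
WWWWWWR
WWWWWWR
WWWWWWR
WWWWWWW
WWWWWWW
After op 2 paint(2,6,Y):
WWWWWWR
WWWWWWR
WWWWWWY
WWWWWWW
WWWWWWW
After op 3 paint(4,5,Y):
WWWWWWR
WWWWWWR
WWWWWWY
WWWWWWW
WWWWWYW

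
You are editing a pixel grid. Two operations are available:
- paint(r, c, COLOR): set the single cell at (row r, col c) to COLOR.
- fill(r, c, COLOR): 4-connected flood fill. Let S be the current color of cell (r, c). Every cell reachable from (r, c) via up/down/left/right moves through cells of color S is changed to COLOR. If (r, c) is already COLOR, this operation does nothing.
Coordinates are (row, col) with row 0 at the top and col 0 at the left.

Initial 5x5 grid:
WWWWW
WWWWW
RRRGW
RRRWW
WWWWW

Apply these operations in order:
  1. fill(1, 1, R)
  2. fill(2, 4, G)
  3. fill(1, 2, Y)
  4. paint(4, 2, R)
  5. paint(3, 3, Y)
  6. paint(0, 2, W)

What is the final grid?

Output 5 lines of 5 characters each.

Answer: YYWYY
YYYYY
YYYYY
YYYYY
YYRYY

Derivation:
After op 1 fill(1,1,R) [18 cells changed]:
RRRRR
RRRRR
RRRGR
RRRRR
RRRRR
After op 2 fill(2,4,G) [24 cells changed]:
GGGGG
GGGGG
GGGGG
GGGGG
GGGGG
After op 3 fill(1,2,Y) [25 cells changed]:
YYYYY
YYYYY
YYYYY
YYYYY
YYYYY
After op 4 paint(4,2,R):
YYYYY
YYYYY
YYYYY
YYYYY
YYRYY
After op 5 paint(3,3,Y):
YYYYY
YYYYY
YYYYY
YYYYY
YYRYY
After op 6 paint(0,2,W):
YYWYY
YYYYY
YYYYY
YYYYY
YYRYY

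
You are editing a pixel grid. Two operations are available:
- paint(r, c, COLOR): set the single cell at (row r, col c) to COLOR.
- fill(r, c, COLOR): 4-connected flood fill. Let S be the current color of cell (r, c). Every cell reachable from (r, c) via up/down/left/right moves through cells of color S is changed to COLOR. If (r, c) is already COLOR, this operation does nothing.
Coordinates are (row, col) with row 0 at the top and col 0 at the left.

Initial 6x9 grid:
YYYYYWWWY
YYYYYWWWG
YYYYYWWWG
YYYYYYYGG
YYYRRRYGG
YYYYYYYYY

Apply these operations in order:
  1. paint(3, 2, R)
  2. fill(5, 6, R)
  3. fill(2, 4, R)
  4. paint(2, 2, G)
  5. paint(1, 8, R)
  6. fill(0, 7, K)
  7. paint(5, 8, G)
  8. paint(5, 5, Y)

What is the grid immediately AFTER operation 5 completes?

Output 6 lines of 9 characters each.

Answer: RRRRRWWWY
RRRRRWWWR
RRGRRWWWG
RRRRRRRGG
RRRRRRRGG
RRRRRRRRR

Derivation:
After op 1 paint(3,2,R):
YYYYYWWWY
YYYYYWWWG
YYYYYWWWG
YYRYYYYGG
YYYRRRYGG
YYYYYYYYY
After op 2 fill(5,6,R) [34 cells changed]:
RRRRRWWWY
RRRRRWWWG
RRRRRWWWG
RRRRRRRGG
RRRRRRRGG
RRRRRRRRR
After op 3 fill(2,4,R) [0 cells changed]:
RRRRRWWWY
RRRRRWWWG
RRRRRWWWG
RRRRRRRGG
RRRRRRRGG
RRRRRRRRR
After op 4 paint(2,2,G):
RRRRRWWWY
RRRRRWWWG
RRGRRWWWG
RRRRRRRGG
RRRRRRRGG
RRRRRRRRR
After op 5 paint(1,8,R):
RRRRRWWWY
RRRRRWWWR
RRGRRWWWG
RRRRRRRGG
RRRRRRRGG
RRRRRRRRR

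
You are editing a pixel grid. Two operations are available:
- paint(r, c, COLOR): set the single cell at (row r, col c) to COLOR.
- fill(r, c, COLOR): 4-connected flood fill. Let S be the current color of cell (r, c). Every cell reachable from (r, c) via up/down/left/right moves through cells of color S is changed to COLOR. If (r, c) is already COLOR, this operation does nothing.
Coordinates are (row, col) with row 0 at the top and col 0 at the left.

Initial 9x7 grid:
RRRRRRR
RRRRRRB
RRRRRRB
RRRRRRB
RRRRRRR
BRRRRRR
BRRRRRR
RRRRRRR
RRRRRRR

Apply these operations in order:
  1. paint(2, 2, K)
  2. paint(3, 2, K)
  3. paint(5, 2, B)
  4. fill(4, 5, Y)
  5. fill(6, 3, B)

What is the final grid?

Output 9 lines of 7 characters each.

Answer: BBBBBBB
BBBBBBB
BBKBBBB
BBKBBBB
BBBBBBB
BBBBBBB
BBBBBBB
BBBBBBB
BBBBBBB

Derivation:
After op 1 paint(2,2,K):
RRRRRRR
RRRRRRB
RRKRRRB
RRRRRRB
RRRRRRR
BRRRRRR
BRRRRRR
RRRRRRR
RRRRRRR
After op 2 paint(3,2,K):
RRRRRRR
RRRRRRB
RRKRRRB
RRKRRRB
RRRRRRR
BRRRRRR
BRRRRRR
RRRRRRR
RRRRRRR
After op 3 paint(5,2,B):
RRRRRRR
RRRRRRB
RRKRRRB
RRKRRRB
RRRRRRR
BRBRRRR
BRRRRRR
RRRRRRR
RRRRRRR
After op 4 fill(4,5,Y) [55 cells changed]:
YYYYYYY
YYYYYYB
YYKYYYB
YYKYYYB
YYYYYYY
BYBYYYY
BYYYYYY
YYYYYYY
YYYYYYY
After op 5 fill(6,3,B) [55 cells changed]:
BBBBBBB
BBBBBBB
BBKBBBB
BBKBBBB
BBBBBBB
BBBBBBB
BBBBBBB
BBBBBBB
BBBBBBB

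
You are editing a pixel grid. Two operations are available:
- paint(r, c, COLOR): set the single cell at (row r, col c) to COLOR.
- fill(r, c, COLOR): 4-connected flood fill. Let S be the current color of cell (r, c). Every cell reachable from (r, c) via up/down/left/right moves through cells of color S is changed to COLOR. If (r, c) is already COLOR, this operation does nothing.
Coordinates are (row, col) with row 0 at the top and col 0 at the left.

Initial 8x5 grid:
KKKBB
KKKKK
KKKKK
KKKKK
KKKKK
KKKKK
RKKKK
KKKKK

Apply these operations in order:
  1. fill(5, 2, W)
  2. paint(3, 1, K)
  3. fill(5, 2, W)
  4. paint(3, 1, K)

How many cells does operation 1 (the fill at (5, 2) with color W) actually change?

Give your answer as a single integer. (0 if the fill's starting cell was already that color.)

After op 1 fill(5,2,W) [37 cells changed]:
WWWBB
WWWWW
WWWWW
WWWWW
WWWWW
WWWWW
RWWWW
WWWWW

Answer: 37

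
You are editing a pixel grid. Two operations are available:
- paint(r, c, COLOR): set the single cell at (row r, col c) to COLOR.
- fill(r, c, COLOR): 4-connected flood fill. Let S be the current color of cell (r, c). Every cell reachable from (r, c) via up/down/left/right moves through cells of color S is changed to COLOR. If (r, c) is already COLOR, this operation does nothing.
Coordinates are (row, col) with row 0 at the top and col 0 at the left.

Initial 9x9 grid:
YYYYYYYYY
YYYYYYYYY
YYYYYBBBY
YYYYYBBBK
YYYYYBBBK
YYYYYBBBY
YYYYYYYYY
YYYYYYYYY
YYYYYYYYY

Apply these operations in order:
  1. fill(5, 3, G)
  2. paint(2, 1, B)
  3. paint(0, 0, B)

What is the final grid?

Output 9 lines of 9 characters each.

Answer: BGGGGGGGG
GGGGGGGGG
GBGGGBBBG
GGGGGBBBK
GGGGGBBBK
GGGGGBBBG
GGGGGGGGG
GGGGGGGGG
GGGGGGGGG

Derivation:
After op 1 fill(5,3,G) [67 cells changed]:
GGGGGGGGG
GGGGGGGGG
GGGGGBBBG
GGGGGBBBK
GGGGGBBBK
GGGGGBBBG
GGGGGGGGG
GGGGGGGGG
GGGGGGGGG
After op 2 paint(2,1,B):
GGGGGGGGG
GGGGGGGGG
GBGGGBBBG
GGGGGBBBK
GGGGGBBBK
GGGGGBBBG
GGGGGGGGG
GGGGGGGGG
GGGGGGGGG
After op 3 paint(0,0,B):
BGGGGGGGG
GGGGGGGGG
GBGGGBBBG
GGGGGBBBK
GGGGGBBBK
GGGGGBBBG
GGGGGGGGG
GGGGGGGGG
GGGGGGGGG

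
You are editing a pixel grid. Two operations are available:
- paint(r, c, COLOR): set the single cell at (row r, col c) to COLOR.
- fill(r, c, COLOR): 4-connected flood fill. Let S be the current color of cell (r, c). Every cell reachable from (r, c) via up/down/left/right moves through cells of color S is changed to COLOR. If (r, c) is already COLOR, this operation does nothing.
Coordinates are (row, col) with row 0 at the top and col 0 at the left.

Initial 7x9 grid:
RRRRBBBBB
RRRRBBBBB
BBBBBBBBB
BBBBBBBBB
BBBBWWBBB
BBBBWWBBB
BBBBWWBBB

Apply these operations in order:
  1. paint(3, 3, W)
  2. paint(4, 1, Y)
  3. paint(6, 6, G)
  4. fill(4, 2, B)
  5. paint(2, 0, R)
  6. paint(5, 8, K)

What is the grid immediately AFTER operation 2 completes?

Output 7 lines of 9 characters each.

Answer: RRRRBBBBB
RRRRBBBBB
BBBBBBBBB
BBBWBBBBB
BYBBWWBBB
BBBBWWBBB
BBBBWWBBB

Derivation:
After op 1 paint(3,3,W):
RRRRBBBBB
RRRRBBBBB
BBBBBBBBB
BBBWBBBBB
BBBBWWBBB
BBBBWWBBB
BBBBWWBBB
After op 2 paint(4,1,Y):
RRRRBBBBB
RRRRBBBBB
BBBBBBBBB
BBBWBBBBB
BYBBWWBBB
BBBBWWBBB
BBBBWWBBB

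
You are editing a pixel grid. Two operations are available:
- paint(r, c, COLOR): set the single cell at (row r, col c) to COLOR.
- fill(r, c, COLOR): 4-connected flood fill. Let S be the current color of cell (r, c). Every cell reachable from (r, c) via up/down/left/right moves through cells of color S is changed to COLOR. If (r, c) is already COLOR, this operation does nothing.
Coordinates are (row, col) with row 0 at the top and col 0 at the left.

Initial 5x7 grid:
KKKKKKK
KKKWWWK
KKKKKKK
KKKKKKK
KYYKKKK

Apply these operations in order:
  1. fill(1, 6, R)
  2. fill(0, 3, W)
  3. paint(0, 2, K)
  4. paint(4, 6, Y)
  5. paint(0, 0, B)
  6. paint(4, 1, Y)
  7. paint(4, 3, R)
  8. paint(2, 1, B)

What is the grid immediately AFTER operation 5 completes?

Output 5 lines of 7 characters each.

After op 1 fill(1,6,R) [30 cells changed]:
RRRRRRR
RRRWWWR
RRRRRRR
RRRRRRR
RYYRRRR
After op 2 fill(0,3,W) [30 cells changed]:
WWWWWWW
WWWWWWW
WWWWWWW
WWWWWWW
WYYWWWW
After op 3 paint(0,2,K):
WWKWWWW
WWWWWWW
WWWWWWW
WWWWWWW
WYYWWWW
After op 4 paint(4,6,Y):
WWKWWWW
WWWWWWW
WWWWWWW
WWWWWWW
WYYWWWY
After op 5 paint(0,0,B):
BWKWWWW
WWWWWWW
WWWWWWW
WWWWWWW
WYYWWWY

Answer: BWKWWWW
WWWWWWW
WWWWWWW
WWWWWWW
WYYWWWY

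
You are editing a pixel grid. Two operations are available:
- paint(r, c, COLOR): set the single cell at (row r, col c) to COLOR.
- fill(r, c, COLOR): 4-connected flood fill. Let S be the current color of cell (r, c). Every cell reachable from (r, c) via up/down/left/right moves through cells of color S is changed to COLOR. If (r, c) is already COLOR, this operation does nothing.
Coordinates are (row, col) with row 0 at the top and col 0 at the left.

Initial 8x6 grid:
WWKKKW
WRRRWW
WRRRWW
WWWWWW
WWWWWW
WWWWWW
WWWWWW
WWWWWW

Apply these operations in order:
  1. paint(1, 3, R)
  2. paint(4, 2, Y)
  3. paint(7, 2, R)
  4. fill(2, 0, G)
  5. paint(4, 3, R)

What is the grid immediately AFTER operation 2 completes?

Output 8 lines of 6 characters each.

After op 1 paint(1,3,R):
WWKKKW
WRRRWW
WRRRWW
WWWWWW
WWWWWW
WWWWWW
WWWWWW
WWWWWW
After op 2 paint(4,2,Y):
WWKKKW
WRRRWW
WRRRWW
WWWWWW
WWYWWW
WWWWWW
WWWWWW
WWWWWW

Answer: WWKKKW
WRRRWW
WRRRWW
WWWWWW
WWYWWW
WWWWWW
WWWWWW
WWWWWW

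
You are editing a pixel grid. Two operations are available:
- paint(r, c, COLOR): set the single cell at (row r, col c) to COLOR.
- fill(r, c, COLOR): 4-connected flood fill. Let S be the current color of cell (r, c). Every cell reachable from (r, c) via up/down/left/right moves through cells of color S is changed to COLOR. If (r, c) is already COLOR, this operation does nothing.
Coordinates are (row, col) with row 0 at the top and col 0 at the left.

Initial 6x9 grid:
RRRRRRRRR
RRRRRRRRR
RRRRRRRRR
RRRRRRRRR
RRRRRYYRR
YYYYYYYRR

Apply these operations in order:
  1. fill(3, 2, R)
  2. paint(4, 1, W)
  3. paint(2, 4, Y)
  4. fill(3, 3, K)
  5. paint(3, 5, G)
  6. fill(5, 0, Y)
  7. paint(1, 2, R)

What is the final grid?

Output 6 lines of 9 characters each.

Answer: KKKKKKKKK
KKRKKKKKK
KKKKYKKKK
KKKKKGKKK
KWKKKYYKK
YYYYYYYKK

Derivation:
After op 1 fill(3,2,R) [0 cells changed]:
RRRRRRRRR
RRRRRRRRR
RRRRRRRRR
RRRRRRRRR
RRRRRYYRR
YYYYYYYRR
After op 2 paint(4,1,W):
RRRRRRRRR
RRRRRRRRR
RRRRRRRRR
RRRRRRRRR
RWRRRYYRR
YYYYYYYRR
After op 3 paint(2,4,Y):
RRRRRRRRR
RRRRRRRRR
RRRRYRRRR
RRRRRRRRR
RWRRRYYRR
YYYYYYYRR
After op 4 fill(3,3,K) [43 cells changed]:
KKKKKKKKK
KKKKKKKKK
KKKKYKKKK
KKKKKKKKK
KWKKKYYKK
YYYYYYYKK
After op 5 paint(3,5,G):
KKKKKKKKK
KKKKKKKKK
KKKKYKKKK
KKKKKGKKK
KWKKKYYKK
YYYYYYYKK
After op 6 fill(5,0,Y) [0 cells changed]:
KKKKKKKKK
KKKKKKKKK
KKKKYKKKK
KKKKKGKKK
KWKKKYYKK
YYYYYYYKK
After op 7 paint(1,2,R):
KKKKKKKKK
KKRKKKKKK
KKKKYKKKK
KKKKKGKKK
KWKKKYYKK
YYYYYYYKK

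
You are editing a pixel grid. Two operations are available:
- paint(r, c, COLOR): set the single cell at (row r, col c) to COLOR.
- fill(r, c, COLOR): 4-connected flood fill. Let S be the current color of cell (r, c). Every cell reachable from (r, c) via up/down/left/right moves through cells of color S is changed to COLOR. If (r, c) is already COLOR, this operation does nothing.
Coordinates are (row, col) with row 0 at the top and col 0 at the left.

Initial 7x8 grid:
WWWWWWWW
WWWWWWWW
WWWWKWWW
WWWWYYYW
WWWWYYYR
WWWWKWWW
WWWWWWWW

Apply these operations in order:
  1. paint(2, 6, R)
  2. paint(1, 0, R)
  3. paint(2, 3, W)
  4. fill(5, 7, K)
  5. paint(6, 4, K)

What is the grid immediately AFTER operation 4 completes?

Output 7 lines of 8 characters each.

Answer: KKKKKKKK
RKKKKKKK
KKKKKKRK
KKKKYYYK
KKKKYYYR
KKKKKKKK
KKKKKKKK

Derivation:
After op 1 paint(2,6,R):
WWWWWWWW
WWWWWWWW
WWWWKWRW
WWWWYYYW
WWWWYYYR
WWWWKWWW
WWWWWWWW
After op 2 paint(1,0,R):
WWWWWWWW
RWWWWWWW
WWWWKWRW
WWWWYYYW
WWWWYYYR
WWWWKWWW
WWWWWWWW
After op 3 paint(2,3,W):
WWWWWWWW
RWWWWWWW
WWWWKWRW
WWWWYYYW
WWWWYYYR
WWWWKWWW
WWWWWWWW
After op 4 fill(5,7,K) [45 cells changed]:
KKKKKKKK
RKKKKKKK
KKKKKKRK
KKKKYYYK
KKKKYYYR
KKKKKKKK
KKKKKKKK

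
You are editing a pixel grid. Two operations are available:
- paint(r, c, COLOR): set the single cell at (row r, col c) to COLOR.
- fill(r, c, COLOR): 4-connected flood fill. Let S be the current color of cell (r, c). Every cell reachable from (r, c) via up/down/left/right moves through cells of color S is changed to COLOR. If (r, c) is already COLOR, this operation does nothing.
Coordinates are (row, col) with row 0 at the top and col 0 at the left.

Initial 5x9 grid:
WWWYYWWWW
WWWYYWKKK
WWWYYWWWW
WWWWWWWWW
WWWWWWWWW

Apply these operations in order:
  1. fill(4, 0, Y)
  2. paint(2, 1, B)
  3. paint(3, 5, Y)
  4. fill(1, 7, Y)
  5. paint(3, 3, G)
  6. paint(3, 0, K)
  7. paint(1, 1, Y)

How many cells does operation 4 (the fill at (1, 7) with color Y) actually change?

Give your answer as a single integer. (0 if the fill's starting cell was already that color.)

Answer: 3

Derivation:
After op 1 fill(4,0,Y) [36 cells changed]:
YYYYYYYYY
YYYYYYKKK
YYYYYYYYY
YYYYYYYYY
YYYYYYYYY
After op 2 paint(2,1,B):
YYYYYYYYY
YYYYYYKKK
YBYYYYYYY
YYYYYYYYY
YYYYYYYYY
After op 3 paint(3,5,Y):
YYYYYYYYY
YYYYYYKKK
YBYYYYYYY
YYYYYYYYY
YYYYYYYYY
After op 4 fill(1,7,Y) [3 cells changed]:
YYYYYYYYY
YYYYYYYYY
YBYYYYYYY
YYYYYYYYY
YYYYYYYYY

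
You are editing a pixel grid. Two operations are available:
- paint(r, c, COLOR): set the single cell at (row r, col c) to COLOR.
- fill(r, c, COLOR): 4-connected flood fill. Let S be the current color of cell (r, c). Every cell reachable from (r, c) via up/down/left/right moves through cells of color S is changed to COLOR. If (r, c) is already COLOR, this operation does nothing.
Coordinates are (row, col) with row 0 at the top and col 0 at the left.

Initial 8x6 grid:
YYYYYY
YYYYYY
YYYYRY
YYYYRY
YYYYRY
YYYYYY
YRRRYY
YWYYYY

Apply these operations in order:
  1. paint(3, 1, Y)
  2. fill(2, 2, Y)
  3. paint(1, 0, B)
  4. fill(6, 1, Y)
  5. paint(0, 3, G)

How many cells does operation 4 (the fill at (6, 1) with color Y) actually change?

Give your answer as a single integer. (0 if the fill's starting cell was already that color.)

After op 1 paint(3,1,Y):
YYYYYY
YYYYYY
YYYYRY
YYYYRY
YYYYRY
YYYYYY
YRRRYY
YWYYYY
After op 2 fill(2,2,Y) [0 cells changed]:
YYYYYY
YYYYYY
YYYYRY
YYYYRY
YYYYRY
YYYYYY
YRRRYY
YWYYYY
After op 3 paint(1,0,B):
YYYYYY
BYYYYY
YYYYRY
YYYYRY
YYYYRY
YYYYYY
YRRRYY
YWYYYY
After op 4 fill(6,1,Y) [3 cells changed]:
YYYYYY
BYYYYY
YYYYRY
YYYYRY
YYYYRY
YYYYYY
YYYYYY
YWYYYY

Answer: 3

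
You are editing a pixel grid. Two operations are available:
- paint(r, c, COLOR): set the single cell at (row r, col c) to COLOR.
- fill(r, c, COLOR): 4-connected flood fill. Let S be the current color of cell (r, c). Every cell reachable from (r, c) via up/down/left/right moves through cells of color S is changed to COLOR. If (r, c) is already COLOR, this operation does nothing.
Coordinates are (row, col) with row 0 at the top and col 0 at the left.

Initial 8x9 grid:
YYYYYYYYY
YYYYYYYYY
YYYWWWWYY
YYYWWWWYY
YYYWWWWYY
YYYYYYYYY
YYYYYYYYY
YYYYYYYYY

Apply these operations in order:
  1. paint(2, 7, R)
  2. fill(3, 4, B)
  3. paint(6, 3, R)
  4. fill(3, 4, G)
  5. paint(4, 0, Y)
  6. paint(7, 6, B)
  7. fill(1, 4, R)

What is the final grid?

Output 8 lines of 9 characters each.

Answer: RRRRRRRRR
RRRRRRRRR
RRRGGGGRR
RRRGGGGRR
RRRGGGGRR
RRRRRRRRR
RRRRRRRRR
RRRRRRBRR

Derivation:
After op 1 paint(2,7,R):
YYYYYYYYY
YYYYYYYYY
YYYWWWWRY
YYYWWWWYY
YYYWWWWYY
YYYYYYYYY
YYYYYYYYY
YYYYYYYYY
After op 2 fill(3,4,B) [12 cells changed]:
YYYYYYYYY
YYYYYYYYY
YYYBBBBRY
YYYBBBBYY
YYYBBBBYY
YYYYYYYYY
YYYYYYYYY
YYYYYYYYY
After op 3 paint(6,3,R):
YYYYYYYYY
YYYYYYYYY
YYYBBBBRY
YYYBBBBYY
YYYBBBBYY
YYYYYYYYY
YYYRYYYYY
YYYYYYYYY
After op 4 fill(3,4,G) [12 cells changed]:
YYYYYYYYY
YYYYYYYYY
YYYGGGGRY
YYYGGGGYY
YYYGGGGYY
YYYYYYYYY
YYYRYYYYY
YYYYYYYYY
After op 5 paint(4,0,Y):
YYYYYYYYY
YYYYYYYYY
YYYGGGGRY
YYYGGGGYY
YYYGGGGYY
YYYYYYYYY
YYYRYYYYY
YYYYYYYYY
After op 6 paint(7,6,B):
YYYYYYYYY
YYYYYYYYY
YYYGGGGRY
YYYGGGGYY
YYYGGGGYY
YYYYYYYYY
YYYRYYYYY
YYYYYYBYY
After op 7 fill(1,4,R) [57 cells changed]:
RRRRRRRRR
RRRRRRRRR
RRRGGGGRR
RRRGGGGRR
RRRGGGGRR
RRRRRRRRR
RRRRRRRRR
RRRRRRBRR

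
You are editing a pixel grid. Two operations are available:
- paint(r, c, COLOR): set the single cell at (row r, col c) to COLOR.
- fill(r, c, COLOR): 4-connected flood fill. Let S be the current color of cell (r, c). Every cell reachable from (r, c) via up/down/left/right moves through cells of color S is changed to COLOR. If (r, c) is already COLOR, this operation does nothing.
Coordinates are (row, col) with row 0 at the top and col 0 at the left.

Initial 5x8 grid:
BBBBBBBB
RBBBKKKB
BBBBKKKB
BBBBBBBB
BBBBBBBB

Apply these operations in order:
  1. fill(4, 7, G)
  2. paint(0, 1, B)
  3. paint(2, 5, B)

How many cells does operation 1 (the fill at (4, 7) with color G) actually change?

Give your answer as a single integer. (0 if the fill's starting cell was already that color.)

After op 1 fill(4,7,G) [33 cells changed]:
GGGGGGGG
RGGGKKKG
GGGGKKKG
GGGGGGGG
GGGGGGGG

Answer: 33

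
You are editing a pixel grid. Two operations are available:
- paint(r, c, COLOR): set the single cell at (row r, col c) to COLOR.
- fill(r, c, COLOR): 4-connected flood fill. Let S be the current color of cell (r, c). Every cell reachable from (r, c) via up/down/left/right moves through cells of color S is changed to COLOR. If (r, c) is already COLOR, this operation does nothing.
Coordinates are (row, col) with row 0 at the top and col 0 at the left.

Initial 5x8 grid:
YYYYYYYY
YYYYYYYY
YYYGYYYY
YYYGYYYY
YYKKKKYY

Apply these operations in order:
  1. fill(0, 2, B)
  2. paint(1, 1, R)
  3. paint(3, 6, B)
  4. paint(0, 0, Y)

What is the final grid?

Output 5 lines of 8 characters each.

After op 1 fill(0,2,B) [34 cells changed]:
BBBBBBBB
BBBBBBBB
BBBGBBBB
BBBGBBBB
BBKKKKBB
After op 2 paint(1,1,R):
BBBBBBBB
BRBBBBBB
BBBGBBBB
BBBGBBBB
BBKKKKBB
After op 3 paint(3,6,B):
BBBBBBBB
BRBBBBBB
BBBGBBBB
BBBGBBBB
BBKKKKBB
After op 4 paint(0,0,Y):
YBBBBBBB
BRBBBBBB
BBBGBBBB
BBBGBBBB
BBKKKKBB

Answer: YBBBBBBB
BRBBBBBB
BBBGBBBB
BBBGBBBB
BBKKKKBB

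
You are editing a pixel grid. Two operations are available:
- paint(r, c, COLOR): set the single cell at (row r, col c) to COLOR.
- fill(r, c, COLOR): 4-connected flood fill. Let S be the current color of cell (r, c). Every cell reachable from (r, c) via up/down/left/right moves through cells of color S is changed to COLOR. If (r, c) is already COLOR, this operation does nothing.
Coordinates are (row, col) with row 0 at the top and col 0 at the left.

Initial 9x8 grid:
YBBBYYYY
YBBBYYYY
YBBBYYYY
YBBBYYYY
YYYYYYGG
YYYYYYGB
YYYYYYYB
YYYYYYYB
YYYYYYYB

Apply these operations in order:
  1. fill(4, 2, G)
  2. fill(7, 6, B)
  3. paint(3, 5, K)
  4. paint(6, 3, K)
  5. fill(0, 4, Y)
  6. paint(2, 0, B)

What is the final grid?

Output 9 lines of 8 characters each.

After op 1 fill(4,2,G) [53 cells changed]:
GBBBGGGG
GBBBGGGG
GBBBGGGG
GBBBGGGG
GGGGGGGG
GGGGGGGB
GGGGGGGB
GGGGGGGB
GGGGGGGB
After op 2 fill(7,6,B) [56 cells changed]:
BBBBBBBB
BBBBBBBB
BBBBBBBB
BBBBBBBB
BBBBBBBB
BBBBBBBB
BBBBBBBB
BBBBBBBB
BBBBBBBB
After op 3 paint(3,5,K):
BBBBBBBB
BBBBBBBB
BBBBBBBB
BBBBBKBB
BBBBBBBB
BBBBBBBB
BBBBBBBB
BBBBBBBB
BBBBBBBB
After op 4 paint(6,3,K):
BBBBBBBB
BBBBBBBB
BBBBBBBB
BBBBBKBB
BBBBBBBB
BBBBBBBB
BBBKBBBB
BBBBBBBB
BBBBBBBB
After op 5 fill(0,4,Y) [70 cells changed]:
YYYYYYYY
YYYYYYYY
YYYYYYYY
YYYYYKYY
YYYYYYYY
YYYYYYYY
YYYKYYYY
YYYYYYYY
YYYYYYYY
After op 6 paint(2,0,B):
YYYYYYYY
YYYYYYYY
BYYYYYYY
YYYYYKYY
YYYYYYYY
YYYYYYYY
YYYKYYYY
YYYYYYYY
YYYYYYYY

Answer: YYYYYYYY
YYYYYYYY
BYYYYYYY
YYYYYKYY
YYYYYYYY
YYYYYYYY
YYYKYYYY
YYYYYYYY
YYYYYYYY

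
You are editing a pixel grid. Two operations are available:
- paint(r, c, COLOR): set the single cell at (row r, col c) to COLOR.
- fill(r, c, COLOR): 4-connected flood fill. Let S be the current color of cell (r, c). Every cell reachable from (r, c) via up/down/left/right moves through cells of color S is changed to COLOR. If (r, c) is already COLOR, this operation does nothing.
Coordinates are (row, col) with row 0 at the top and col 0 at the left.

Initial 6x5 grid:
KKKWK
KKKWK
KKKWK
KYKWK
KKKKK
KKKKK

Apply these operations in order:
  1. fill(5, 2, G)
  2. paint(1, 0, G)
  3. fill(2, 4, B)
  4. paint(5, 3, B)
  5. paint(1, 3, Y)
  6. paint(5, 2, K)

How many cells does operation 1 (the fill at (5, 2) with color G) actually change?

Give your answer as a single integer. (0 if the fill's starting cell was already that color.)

After op 1 fill(5,2,G) [25 cells changed]:
GGGWG
GGGWG
GGGWG
GYGWG
GGGGG
GGGGG

Answer: 25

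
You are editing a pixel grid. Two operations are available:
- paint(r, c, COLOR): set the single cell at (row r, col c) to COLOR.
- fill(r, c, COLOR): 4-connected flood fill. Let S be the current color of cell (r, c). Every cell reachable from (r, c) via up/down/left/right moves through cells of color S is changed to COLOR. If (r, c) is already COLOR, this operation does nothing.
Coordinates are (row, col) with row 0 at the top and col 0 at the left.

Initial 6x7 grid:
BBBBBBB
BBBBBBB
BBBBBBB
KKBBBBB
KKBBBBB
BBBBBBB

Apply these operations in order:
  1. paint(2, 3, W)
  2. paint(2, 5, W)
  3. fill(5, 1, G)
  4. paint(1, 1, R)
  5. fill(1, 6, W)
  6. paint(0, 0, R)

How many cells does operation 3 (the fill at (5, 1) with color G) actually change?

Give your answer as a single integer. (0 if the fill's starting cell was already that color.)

After op 1 paint(2,3,W):
BBBBBBB
BBBBBBB
BBBWBBB
KKBBBBB
KKBBBBB
BBBBBBB
After op 2 paint(2,5,W):
BBBBBBB
BBBBBBB
BBBWBWB
KKBBBBB
KKBBBBB
BBBBBBB
After op 3 fill(5,1,G) [36 cells changed]:
GGGGGGG
GGGGGGG
GGGWGWG
KKGGGGG
KKGGGGG
GGGGGGG

Answer: 36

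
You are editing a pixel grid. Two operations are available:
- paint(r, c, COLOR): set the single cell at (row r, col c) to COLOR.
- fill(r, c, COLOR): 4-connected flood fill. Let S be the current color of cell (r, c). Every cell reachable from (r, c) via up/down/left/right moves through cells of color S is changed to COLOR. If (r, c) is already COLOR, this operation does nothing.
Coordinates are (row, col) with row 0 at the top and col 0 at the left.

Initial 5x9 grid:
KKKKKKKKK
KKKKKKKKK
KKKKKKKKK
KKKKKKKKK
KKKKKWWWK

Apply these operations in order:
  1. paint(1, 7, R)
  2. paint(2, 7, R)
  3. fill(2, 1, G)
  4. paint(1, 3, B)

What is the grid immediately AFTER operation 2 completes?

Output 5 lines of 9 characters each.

Answer: KKKKKKKKK
KKKKKKKRK
KKKKKKKRK
KKKKKKKKK
KKKKKWWWK

Derivation:
After op 1 paint(1,7,R):
KKKKKKKKK
KKKKKKKRK
KKKKKKKKK
KKKKKKKKK
KKKKKWWWK
After op 2 paint(2,7,R):
KKKKKKKKK
KKKKKKKRK
KKKKKKKRK
KKKKKKKKK
KKKKKWWWK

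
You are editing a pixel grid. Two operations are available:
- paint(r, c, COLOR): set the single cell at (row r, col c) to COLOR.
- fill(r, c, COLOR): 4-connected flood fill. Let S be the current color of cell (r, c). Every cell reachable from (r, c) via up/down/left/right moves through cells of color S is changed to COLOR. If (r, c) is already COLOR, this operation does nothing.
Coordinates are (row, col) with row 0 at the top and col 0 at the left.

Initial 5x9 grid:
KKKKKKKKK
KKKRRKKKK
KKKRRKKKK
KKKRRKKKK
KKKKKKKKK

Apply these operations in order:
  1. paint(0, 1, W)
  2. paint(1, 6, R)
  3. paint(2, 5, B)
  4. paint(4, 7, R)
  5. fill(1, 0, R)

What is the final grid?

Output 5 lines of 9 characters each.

After op 1 paint(0,1,W):
KWKKKKKKK
KKKRRKKKK
KKKRRKKKK
KKKRRKKKK
KKKKKKKKK
After op 2 paint(1,6,R):
KWKKKKKKK
KKKRRKRKK
KKKRRKKKK
KKKRRKKKK
KKKKKKKKK
After op 3 paint(2,5,B):
KWKKKKKKK
KKKRRKRKK
KKKRRBKKK
KKKRRKKKK
KKKKKKKKK
After op 4 paint(4,7,R):
KWKKKKKKK
KKKRRKRKK
KKKRRBKKK
KKKRRKKKK
KKKKKKKRK
After op 5 fill(1,0,R) [35 cells changed]:
RWRRRRRRR
RRRRRRRRR
RRRRRBRRR
RRRRRRRRR
RRRRRRRRR

Answer: RWRRRRRRR
RRRRRRRRR
RRRRRBRRR
RRRRRRRRR
RRRRRRRRR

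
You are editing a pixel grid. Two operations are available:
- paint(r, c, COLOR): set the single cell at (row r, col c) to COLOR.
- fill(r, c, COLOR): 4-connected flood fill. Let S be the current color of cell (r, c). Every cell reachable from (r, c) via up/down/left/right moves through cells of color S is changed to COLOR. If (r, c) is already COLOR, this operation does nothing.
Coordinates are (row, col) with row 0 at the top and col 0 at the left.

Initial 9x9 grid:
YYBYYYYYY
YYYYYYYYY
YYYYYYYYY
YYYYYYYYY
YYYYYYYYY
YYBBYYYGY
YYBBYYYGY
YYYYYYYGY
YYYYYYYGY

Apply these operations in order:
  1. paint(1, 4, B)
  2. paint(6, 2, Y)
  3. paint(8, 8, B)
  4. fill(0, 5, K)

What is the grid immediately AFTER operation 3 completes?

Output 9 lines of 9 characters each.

After op 1 paint(1,4,B):
YYBYYYYYY
YYYYBYYYY
YYYYYYYYY
YYYYYYYYY
YYYYYYYYY
YYBBYYYGY
YYBBYYYGY
YYYYYYYGY
YYYYYYYGY
After op 2 paint(6,2,Y):
YYBYYYYYY
YYYYBYYYY
YYYYYYYYY
YYYYYYYYY
YYYYYYYYY
YYBBYYYGY
YYYBYYYGY
YYYYYYYGY
YYYYYYYGY
After op 3 paint(8,8,B):
YYBYYYYYY
YYYYBYYYY
YYYYYYYYY
YYYYYYYYY
YYYYYYYYY
YYBBYYYGY
YYYBYYYGY
YYYYYYYGY
YYYYYYYGB

Answer: YYBYYYYYY
YYYYBYYYY
YYYYYYYYY
YYYYYYYYY
YYYYYYYYY
YYBBYYYGY
YYYBYYYGY
YYYYYYYGY
YYYYYYYGB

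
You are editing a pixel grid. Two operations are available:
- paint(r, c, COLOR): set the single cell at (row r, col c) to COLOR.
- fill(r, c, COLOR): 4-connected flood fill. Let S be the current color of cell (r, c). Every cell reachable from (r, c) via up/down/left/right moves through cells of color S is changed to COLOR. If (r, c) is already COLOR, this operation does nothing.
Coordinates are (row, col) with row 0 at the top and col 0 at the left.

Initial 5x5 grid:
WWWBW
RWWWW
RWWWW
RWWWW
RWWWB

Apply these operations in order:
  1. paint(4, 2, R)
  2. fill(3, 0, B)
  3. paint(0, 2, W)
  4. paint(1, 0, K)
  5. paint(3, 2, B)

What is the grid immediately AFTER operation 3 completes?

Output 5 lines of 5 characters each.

Answer: WWWBW
BWWWW
BWWWW
BWWWW
BWRWB

Derivation:
After op 1 paint(4,2,R):
WWWBW
RWWWW
RWWWW
RWWWW
RWRWB
After op 2 fill(3,0,B) [4 cells changed]:
WWWBW
BWWWW
BWWWW
BWWWW
BWRWB
After op 3 paint(0,2,W):
WWWBW
BWWWW
BWWWW
BWWWW
BWRWB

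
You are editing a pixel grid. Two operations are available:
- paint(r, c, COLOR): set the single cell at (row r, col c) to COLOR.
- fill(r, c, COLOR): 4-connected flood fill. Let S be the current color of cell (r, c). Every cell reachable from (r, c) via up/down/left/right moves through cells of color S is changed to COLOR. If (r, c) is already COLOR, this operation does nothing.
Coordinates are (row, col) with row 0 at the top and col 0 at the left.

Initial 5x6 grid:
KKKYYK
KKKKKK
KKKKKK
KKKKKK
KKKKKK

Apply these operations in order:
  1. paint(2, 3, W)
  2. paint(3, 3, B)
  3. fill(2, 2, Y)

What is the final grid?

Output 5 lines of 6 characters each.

After op 1 paint(2,3,W):
KKKYYK
KKKKKK
KKKWKK
KKKKKK
KKKKKK
After op 2 paint(3,3,B):
KKKYYK
KKKKKK
KKKWKK
KKKBKK
KKKKKK
After op 3 fill(2,2,Y) [26 cells changed]:
YYYYYY
YYYYYY
YYYWYY
YYYBYY
YYYYYY

Answer: YYYYYY
YYYYYY
YYYWYY
YYYBYY
YYYYYY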